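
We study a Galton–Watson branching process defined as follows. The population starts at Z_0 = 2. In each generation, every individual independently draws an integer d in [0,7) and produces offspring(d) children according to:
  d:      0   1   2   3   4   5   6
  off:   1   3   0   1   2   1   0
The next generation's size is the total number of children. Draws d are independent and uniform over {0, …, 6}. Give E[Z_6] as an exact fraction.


Outcome values over d=0..6: [1, 3, 0, 1, 2, 1, 0]
Σy = 8, Σy² = 16, M = 7
μ = 8/7 = 8/7,  σ² = 16/7 − (8/7)² = 48/49
E[Z_0] = 2
E[Z_1] = 8/7·E[Z_0] = 16/7
E[Z_2] = 8/7·E[Z_1] = 128/49
E[Z_3] = 8/7·E[Z_2] = 1024/343
E[Z_4] = 8/7·E[Z_3] = 8192/2401
E[Z_5] = 8/7·E[Z_4] = 65536/16807
E[Z_6] = 8/7·E[Z_5] = 524288/117649

524288/117649


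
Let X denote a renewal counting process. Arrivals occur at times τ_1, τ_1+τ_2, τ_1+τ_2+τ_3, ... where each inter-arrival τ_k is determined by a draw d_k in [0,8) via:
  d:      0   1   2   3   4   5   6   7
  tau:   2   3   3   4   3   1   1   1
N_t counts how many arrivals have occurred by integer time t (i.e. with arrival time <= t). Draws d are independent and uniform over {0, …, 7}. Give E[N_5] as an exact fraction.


Inter-arrival values over d=0..7: [2, 3, 3, 4, 3, 1, 1, 1]
Each d has probability 1/8, so the pmf of τ is: f(1) = 3/8, f(2) = 1/8, f(3) = 3/8, f(4) = 1/8
Renewal equation for m(n) = E[N_n]: condition on τ_1 = k (if k <= n, one arrival plus a fresh copy on the remaining n−k steps): m(n) = F(n) + Σ_{k<=n} f(k)·m(n−k), where F(n) = P(τ <= n) and m(0) = 0
m(1) = F(1) = 3/8
m(2) = F(2) + f(1)·m(1) = 1/2 + 3/8·3/8 = 41/64
m(3) = F(3) + f(1)·m(2) + f(2)·m(1) = 7/8 + 3/8·41/64 + 1/8·3/8 = 595/512
m(4) = F(4) + f(1)·m(3) + f(2)·m(2) + f(3)·m(1) = 1 + 3/8·595/512 + 1/8·41/64 + 3/8·3/8 = 6785/4096
m(5) = F(5) + f(1)·m(4) + f(2)·m(3) + f(3)·m(2) + f(4)·m(1) = 1 + 3/8·6785/4096 + 1/8·595/512 + 3/8·41/64 + 1/8·3/8 = 67291/32768
E[N_5] = m(5) = 67291/32768

67291/32768


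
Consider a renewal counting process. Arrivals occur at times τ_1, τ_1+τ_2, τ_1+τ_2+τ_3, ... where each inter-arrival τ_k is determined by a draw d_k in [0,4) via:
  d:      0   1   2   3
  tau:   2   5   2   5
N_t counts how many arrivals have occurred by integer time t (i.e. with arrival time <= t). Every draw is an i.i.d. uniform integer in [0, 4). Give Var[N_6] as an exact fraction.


Inter-arrival values over d=0..3: [2, 5, 2, 5]
Each d has probability 1/4, so the pmf of τ is: f(2) = 1/2, f(5) = 1/2
Let p_n(j) = P(N_n = j), with p_0 = [1]. Condition on τ_1: p_n(0) = P(τ > n), and for j >= 1, p_n(j) = Σ_{k<=n} f(k)·p_{n−k}(j−1)
p_1 = [1]  (j = 0)
p_2 = [1/2, 1/2]  (j = 0..1)
p_3 = [1/2, 1/2]  (j = 0..1)
p_4 = [1/2, 1/4, 1/4]  (j = 0..2)
p_5 = [0, 3/4, 1/4]  (j = 0..2)
p_6 = [0, 3/4, 1/8, 1/8]  (j = 0..3)
E[N_6] = Σ j·p_6(j) = 11/8;  E[N_6²] = Σ j²·p_6(j) = 19/8
Var[N_6] = 19/8 − (11/8)² = 31/64

31/64


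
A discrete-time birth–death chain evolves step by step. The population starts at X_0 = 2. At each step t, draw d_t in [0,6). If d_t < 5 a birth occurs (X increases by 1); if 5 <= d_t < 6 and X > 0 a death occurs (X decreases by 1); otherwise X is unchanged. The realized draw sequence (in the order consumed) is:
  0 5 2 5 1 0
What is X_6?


4

t=0: X=2, d=0 → birth, X_1=3
t=1: X=3, d=5 → death, X_2=2
t=2: X=2, d=2 → birth, X_3=3
t=3: X=3, d=5 → death, X_4=2
t=4: X=2, d=1 → birth, X_5=3
t=5: X=3, d=0 → birth, X_6=4


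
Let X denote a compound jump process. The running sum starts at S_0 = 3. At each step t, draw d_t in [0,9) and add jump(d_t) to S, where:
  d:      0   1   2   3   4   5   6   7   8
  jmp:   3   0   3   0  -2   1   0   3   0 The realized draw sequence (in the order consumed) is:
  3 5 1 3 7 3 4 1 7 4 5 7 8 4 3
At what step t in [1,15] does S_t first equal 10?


12

t=0: S=3, d=3, jump=0, S_1=3
t=1: S=3, d=5, jump=1, S_2=4
t=2: S=4, d=1, jump=0, S_3=4
t=3: S=4, d=3, jump=0, S_4=4
t=4: S=4, d=7, jump=3, S_5=7
t=5: S=7, d=3, jump=0, S_6=7
t=6: S=7, d=4, jump=-2, S_7=5
t=7: S=5, d=1, jump=0, S_8=5
t=8: S=5, d=7, jump=3, S_9=8
t=9: S=8, d=4, jump=-2, S_10=6
t=10: S=6, d=5, jump=1, S_11=7
t=11: S=7, d=7, jump=3, S_12=10
t=12: S=10, d=8, jump=0, S_13=10
t=13: S=10, d=4, jump=-2, S_14=8
t=14: S=8, d=3, jump=0, S_15=8


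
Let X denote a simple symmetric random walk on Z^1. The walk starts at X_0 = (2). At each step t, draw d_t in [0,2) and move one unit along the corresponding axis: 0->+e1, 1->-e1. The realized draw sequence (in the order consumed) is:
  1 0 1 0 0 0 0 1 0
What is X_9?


(5)

t=0: X=(2), d=1 → -e1, X_1=(1)
t=1: X=(1), d=0 → +e1, X_2=(2)
t=2: X=(2), d=1 → -e1, X_3=(1)
t=3: X=(1), d=0 → +e1, X_4=(2)
t=4: X=(2), d=0 → +e1, X_5=(3)
t=5: X=(3), d=0 → +e1, X_6=(4)
t=6: X=(4), d=0 → +e1, X_7=(5)
t=7: X=(5), d=1 → -e1, X_8=(4)
t=8: X=(4), d=0 → +e1, X_9=(5)


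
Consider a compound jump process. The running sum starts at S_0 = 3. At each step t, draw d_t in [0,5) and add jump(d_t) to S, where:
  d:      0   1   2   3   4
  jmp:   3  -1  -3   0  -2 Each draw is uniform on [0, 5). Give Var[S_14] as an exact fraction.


1484/25

Outcome values over d=0..4: [3, -1, -3, 0, -2]
Σy = -3, Σy² = 23, M = 5
μ = -3/5 = -3/5,  σ² = 23/5 − (-3/5)² = 106/25
Independent increments: Var[S_14] = 14·σ² = 14·(106/25) = 1484/25


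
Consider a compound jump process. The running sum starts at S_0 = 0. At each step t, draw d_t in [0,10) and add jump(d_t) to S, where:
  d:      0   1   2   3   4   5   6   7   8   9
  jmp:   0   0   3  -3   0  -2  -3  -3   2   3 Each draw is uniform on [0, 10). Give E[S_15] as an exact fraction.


Outcome values over d=0..9: [0, 0, 3, -3, 0, -2, -3, -3, 2, 3]
Σy = -3, Σy² = 53, M = 10
μ = -3/10 = -3/10,  σ² = 53/10 − (-3/10)² = 521/100
E[S_15] = 0 + 15·(-3/10) = -9/2

-9/2


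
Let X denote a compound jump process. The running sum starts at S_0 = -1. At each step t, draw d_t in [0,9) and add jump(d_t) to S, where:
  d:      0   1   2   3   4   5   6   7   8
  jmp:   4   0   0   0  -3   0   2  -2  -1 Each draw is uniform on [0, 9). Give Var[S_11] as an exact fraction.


Outcome values over d=0..8: [4, 0, 0, 0, -3, 0, 2, -2, -1]
Σy = 0, Σy² = 34, M = 9
μ = 0/9 = 0,  σ² = 34/9 − (0)² = 34/9
Independent increments: Var[S_11] = 11·σ² = 11·(34/9) = 374/9

374/9


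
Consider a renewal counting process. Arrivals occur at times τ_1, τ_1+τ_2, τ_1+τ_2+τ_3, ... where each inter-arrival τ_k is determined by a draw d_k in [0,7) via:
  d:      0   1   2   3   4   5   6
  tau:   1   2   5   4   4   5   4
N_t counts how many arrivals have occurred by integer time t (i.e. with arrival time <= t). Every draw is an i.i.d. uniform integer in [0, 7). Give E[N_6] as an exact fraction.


Inter-arrival values over d=0..6: [1, 2, 5, 4, 4, 5, 4]
Each d has probability 1/7, so the pmf of τ is: f(1) = 1/7, f(2) = 1/7, f(4) = 3/7, f(5) = 2/7
Renewal equation for m(n) = E[N_n]: condition on τ_1 = k (if k <= n, one arrival plus a fresh copy on the remaining n−k steps): m(n) = F(n) + Σ_{k<=n} f(k)·m(n−k), where F(n) = P(τ <= n) and m(0) = 0
m(1) = F(1) = 1/7
m(2) = F(2) + f(1)·m(1) = 2/7 + 1/7·1/7 = 15/49
m(3) = F(3) + f(1)·m(2) + f(2)·m(1) = 2/7 + 1/7·15/49 + 1/7·1/7 = 120/343
m(4) = F(4) + f(1)·m(3) + f(2)·m(2) = 5/7 + 1/7·120/343 + 1/7·15/49 = 1940/2401
m(5) = F(5) + f(1)·m(4) + f(2)·m(3) + f(4)·m(1) = 1 + 1/7·1940/2401 + 1/7·120/343 + 3/7·1/7 = 20616/16807
m(6) = F(6) + f(1)·m(5) + f(2)·m(4) + f(4)·m(2) + f(5)·m(1) = 1 + 1/7·20616/16807 + 1/7·1940/2401 + 3/7·15/49 + 2/7·1/7 = 172082/117649
E[N_6] = m(6) = 172082/117649

172082/117649


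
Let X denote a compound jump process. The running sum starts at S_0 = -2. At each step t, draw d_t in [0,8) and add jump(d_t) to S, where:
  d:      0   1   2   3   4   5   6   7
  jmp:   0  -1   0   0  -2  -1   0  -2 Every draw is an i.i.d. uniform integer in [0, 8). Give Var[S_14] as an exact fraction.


77/8

Outcome values over d=0..7: [0, -1, 0, 0, -2, -1, 0, -2]
Σy = -6, Σy² = 10, M = 8
μ = -6/8 = -3/4,  σ² = 10/8 − (-3/4)² = 11/16
Independent increments: Var[S_14] = 14·σ² = 14·(11/16) = 77/8


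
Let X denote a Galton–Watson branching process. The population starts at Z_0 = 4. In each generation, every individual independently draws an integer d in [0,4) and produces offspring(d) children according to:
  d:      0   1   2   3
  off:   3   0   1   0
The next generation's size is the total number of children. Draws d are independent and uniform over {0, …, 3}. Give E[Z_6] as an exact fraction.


4

Outcome values over d=0..3: [3, 0, 1, 0]
Σy = 4, Σy² = 10, M = 4
μ = 4/4 = 1,  σ² = 10/4 − (1)² = 3/2
E[Z_0] = 4
E[Z_1] = 1·E[Z_0] = 4
E[Z_2] = 1·E[Z_1] = 4
E[Z_3] = 1·E[Z_2] = 4
E[Z_4] = 1·E[Z_3] = 4
E[Z_5] = 1·E[Z_4] = 4
E[Z_6] = 1·E[Z_5] = 4


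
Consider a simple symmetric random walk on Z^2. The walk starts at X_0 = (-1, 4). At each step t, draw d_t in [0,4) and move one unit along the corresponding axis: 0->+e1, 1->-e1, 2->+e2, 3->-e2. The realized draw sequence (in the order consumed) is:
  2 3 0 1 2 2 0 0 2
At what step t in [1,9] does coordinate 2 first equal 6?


6

t=0: X=(-1, 4), d=2 → +e2, X_1=(-1, 5)
t=1: X=(-1, 5), d=3 → -e2, X_2=(-1, 4)
t=2: X=(-1, 4), d=0 → +e1, X_3=(0, 4)
t=3: X=(0, 4), d=1 → -e1, X_4=(-1, 4)
t=4: X=(-1, 4), d=2 → +e2, X_5=(-1, 5)
t=5: X=(-1, 5), d=2 → +e2, X_6=(-1, 6)
t=6: X=(-1, 6), d=0 → +e1, X_7=(0, 6)
t=7: X=(0, 6), d=0 → +e1, X_8=(1, 6)
t=8: X=(1, 6), d=2 → +e2, X_9=(1, 7)


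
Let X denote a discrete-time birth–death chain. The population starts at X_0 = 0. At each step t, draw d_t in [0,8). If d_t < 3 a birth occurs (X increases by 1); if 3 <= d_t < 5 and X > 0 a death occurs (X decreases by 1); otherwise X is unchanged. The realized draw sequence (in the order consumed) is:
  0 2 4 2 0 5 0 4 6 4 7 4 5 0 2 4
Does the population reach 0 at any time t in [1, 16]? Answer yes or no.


t=0: X=0, d=0 → birth, X_1=1
t=1: X=1, d=2 → birth, X_2=2
t=2: X=2, d=4 → death, X_3=1
t=3: X=1, d=2 → birth, X_4=2
t=4: X=2, d=0 → birth, X_5=3
t=5: X=3, d=5 → hold, X_6=3
t=6: X=3, d=0 → birth, X_7=4
t=7: X=4, d=4 → death, X_8=3
t=8: X=3, d=6 → hold, X_9=3
t=9: X=3, d=4 → death, X_10=2
t=10: X=2, d=7 → hold, X_11=2
t=11: X=2, d=4 → death, X_12=1
t=12: X=1, d=5 → hold, X_13=1
t=13: X=1, d=0 → birth, X_14=2
t=14: X=2, d=2 → birth, X_15=3
t=15: X=3, d=4 → death, X_16=2

no


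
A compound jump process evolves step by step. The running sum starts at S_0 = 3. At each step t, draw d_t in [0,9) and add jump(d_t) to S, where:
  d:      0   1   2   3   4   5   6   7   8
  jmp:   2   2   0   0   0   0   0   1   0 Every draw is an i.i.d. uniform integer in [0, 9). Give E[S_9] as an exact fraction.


8

Outcome values over d=0..8: [2, 2, 0, 0, 0, 0, 0, 1, 0]
Σy = 5, Σy² = 9, M = 9
μ = 5/9 = 5/9,  σ² = 9/9 − (5/9)² = 56/81
E[S_9] = 3 + 9·(5/9) = 8


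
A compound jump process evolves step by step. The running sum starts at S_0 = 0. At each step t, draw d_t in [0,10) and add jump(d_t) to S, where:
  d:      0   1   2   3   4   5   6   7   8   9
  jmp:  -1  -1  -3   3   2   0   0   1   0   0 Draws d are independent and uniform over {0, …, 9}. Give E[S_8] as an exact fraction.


Outcome values over d=0..9: [-1, -1, -3, 3, 2, 0, 0, 1, 0, 0]
Σy = 1, Σy² = 25, M = 10
μ = 1/10 = 1/10,  σ² = 25/10 − (1/10)² = 249/100
E[S_8] = 0 + 8·(1/10) = 4/5

4/5


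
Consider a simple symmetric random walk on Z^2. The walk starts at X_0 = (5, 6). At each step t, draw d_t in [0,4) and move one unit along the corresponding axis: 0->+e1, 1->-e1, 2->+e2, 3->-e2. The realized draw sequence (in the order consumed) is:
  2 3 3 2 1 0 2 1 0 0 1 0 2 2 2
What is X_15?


(6, 10)

t=0: X=(5, 6), d=2 → +e2, X_1=(5, 7)
t=1: X=(5, 7), d=3 → -e2, X_2=(5, 6)
t=2: X=(5, 6), d=3 → -e2, X_3=(5, 5)
t=3: X=(5, 5), d=2 → +e2, X_4=(5, 6)
t=4: X=(5, 6), d=1 → -e1, X_5=(4, 6)
t=5: X=(4, 6), d=0 → +e1, X_6=(5, 6)
t=6: X=(5, 6), d=2 → +e2, X_7=(5, 7)
t=7: X=(5, 7), d=1 → -e1, X_8=(4, 7)
t=8: X=(4, 7), d=0 → +e1, X_9=(5, 7)
t=9: X=(5, 7), d=0 → +e1, X_10=(6, 7)
t=10: X=(6, 7), d=1 → -e1, X_11=(5, 7)
t=11: X=(5, 7), d=0 → +e1, X_12=(6, 7)
t=12: X=(6, 7), d=2 → +e2, X_13=(6, 8)
t=13: X=(6, 8), d=2 → +e2, X_14=(6, 9)
t=14: X=(6, 9), d=2 → +e2, X_15=(6, 10)


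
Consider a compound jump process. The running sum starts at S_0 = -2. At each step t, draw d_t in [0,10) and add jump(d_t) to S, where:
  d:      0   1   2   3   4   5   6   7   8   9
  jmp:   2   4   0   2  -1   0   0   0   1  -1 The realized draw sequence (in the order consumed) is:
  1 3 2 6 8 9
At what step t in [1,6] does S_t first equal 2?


1

t=0: S=-2, d=1, jump=4, S_1=2
t=1: S=2, d=3, jump=2, S_2=4
t=2: S=4, d=2, jump=0, S_3=4
t=3: S=4, d=6, jump=0, S_4=4
t=4: S=4, d=8, jump=1, S_5=5
t=5: S=5, d=9, jump=-1, S_6=4


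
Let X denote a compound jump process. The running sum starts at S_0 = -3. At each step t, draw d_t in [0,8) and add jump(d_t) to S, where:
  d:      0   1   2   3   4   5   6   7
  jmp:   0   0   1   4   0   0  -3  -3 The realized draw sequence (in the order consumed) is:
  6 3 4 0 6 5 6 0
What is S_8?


-8

t=0: S=-3, d=6, jump=-3, S_1=-6
t=1: S=-6, d=3, jump=4, S_2=-2
t=2: S=-2, d=4, jump=0, S_3=-2
t=3: S=-2, d=0, jump=0, S_4=-2
t=4: S=-2, d=6, jump=-3, S_5=-5
t=5: S=-5, d=5, jump=0, S_6=-5
t=6: S=-5, d=6, jump=-3, S_7=-8
t=7: S=-8, d=0, jump=0, S_8=-8


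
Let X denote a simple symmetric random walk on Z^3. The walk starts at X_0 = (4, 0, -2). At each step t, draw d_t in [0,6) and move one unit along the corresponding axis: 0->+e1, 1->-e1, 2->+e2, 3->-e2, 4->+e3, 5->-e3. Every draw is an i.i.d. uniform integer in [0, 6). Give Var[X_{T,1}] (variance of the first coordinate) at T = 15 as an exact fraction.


Outcome values over d=0..5: [1, -1, 0, 0, 0, 0]
Σy = 0, Σy² = 2, M = 6
μ = 0/6 = 0,  σ² = 2/6 − (0)² = 1/3
Independent increments: Var[X_15] = 15·σ² = 15·(1/3) = 5

5


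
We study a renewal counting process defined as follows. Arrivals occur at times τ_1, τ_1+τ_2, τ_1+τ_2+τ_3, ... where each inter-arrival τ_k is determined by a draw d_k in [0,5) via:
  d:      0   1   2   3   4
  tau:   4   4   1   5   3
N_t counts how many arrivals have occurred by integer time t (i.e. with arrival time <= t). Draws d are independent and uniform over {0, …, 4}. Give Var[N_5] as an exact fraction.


Inter-arrival values over d=0..4: [4, 4, 1, 5, 3]
Each d has probability 1/5, so the pmf of τ is: f(1) = 1/5, f(3) = 1/5, f(4) = 2/5, f(5) = 1/5
Let p_n(j) = P(N_n = j), with p_0 = [1]. Condition on τ_1: p_n(0) = P(τ > n), and for j >= 1, p_n(j) = Σ_{k<=n} f(k)·p_{n−k}(j−1)
p_1 = [4/5, 1/5]  (j = 0..1)
p_2 = [4/5, 4/25, 1/25]  (j = 0..2)
p_3 = [3/5, 9/25, 4/125, 1/125]  (j = 0..3)
p_4 = [1/5, 17/25, 14/125, 4/625, 1/625]  (j = 0..4)
p_5 = [0, 18/25, 31/125, 19/625, 4/3125, 1/3125]  (j = 0..5)
E[N_5] = Σ j·p_5(j) = 4106/3125;  E[N_5²] = Σ j²·p_5(j) = 6294/3125
Var[N_5] = 6294/3125 − (4106/3125)² = 2809514/9765625

2809514/9765625


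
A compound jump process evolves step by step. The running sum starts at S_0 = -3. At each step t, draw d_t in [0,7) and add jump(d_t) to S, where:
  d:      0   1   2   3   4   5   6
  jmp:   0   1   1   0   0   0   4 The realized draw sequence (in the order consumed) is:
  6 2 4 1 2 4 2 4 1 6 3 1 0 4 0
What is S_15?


11

t=0: S=-3, d=6, jump=4, S_1=1
t=1: S=1, d=2, jump=1, S_2=2
t=2: S=2, d=4, jump=0, S_3=2
t=3: S=2, d=1, jump=1, S_4=3
t=4: S=3, d=2, jump=1, S_5=4
t=5: S=4, d=4, jump=0, S_6=4
t=6: S=4, d=2, jump=1, S_7=5
t=7: S=5, d=4, jump=0, S_8=5
t=8: S=5, d=1, jump=1, S_9=6
t=9: S=6, d=6, jump=4, S_10=10
t=10: S=10, d=3, jump=0, S_11=10
t=11: S=10, d=1, jump=1, S_12=11
t=12: S=11, d=0, jump=0, S_13=11
t=13: S=11, d=4, jump=0, S_14=11
t=14: S=11, d=0, jump=0, S_15=11


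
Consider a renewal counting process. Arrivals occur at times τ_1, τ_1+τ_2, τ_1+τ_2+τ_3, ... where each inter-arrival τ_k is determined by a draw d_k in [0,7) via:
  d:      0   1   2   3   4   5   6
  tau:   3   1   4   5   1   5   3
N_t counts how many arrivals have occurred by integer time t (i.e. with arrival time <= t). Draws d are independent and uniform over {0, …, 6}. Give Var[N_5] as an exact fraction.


Inter-arrival values over d=0..6: [3, 1, 4, 5, 1, 5, 3]
Each d has probability 1/7, so the pmf of τ is: f(1) = 2/7, f(3) = 2/7, f(4) = 1/7, f(5) = 2/7
Let p_n(j) = P(N_n = j), with p_0 = [1]. Condition on τ_1: p_n(0) = P(τ > n), and for j >= 1, p_n(j) = Σ_{k<=n} f(k)·p_{n−k}(j−1)
p_1 = [5/7, 2/7]  (j = 0..1)
p_2 = [5/7, 10/49, 4/49]  (j = 0..2)
p_3 = [3/7, 24/49, 20/343, 8/343]  (j = 0..3)
p_4 = [2/7, 23/49, 76/343, 40/2401, 16/2401]  (j = 0..4)
p_5 = [0, 33/49, 80/343, 208/2401, 80/16807, 32/16807]  (j = 0..5)
E[N_5] = Σ j·p_5(j) = 24007/16807;  E[N_5²] = Σ j²·p_5(j) = 42183/16807
Var[N_5] = 42183/16807 − (24007/16807)² = 132633632/282475249

132633632/282475249


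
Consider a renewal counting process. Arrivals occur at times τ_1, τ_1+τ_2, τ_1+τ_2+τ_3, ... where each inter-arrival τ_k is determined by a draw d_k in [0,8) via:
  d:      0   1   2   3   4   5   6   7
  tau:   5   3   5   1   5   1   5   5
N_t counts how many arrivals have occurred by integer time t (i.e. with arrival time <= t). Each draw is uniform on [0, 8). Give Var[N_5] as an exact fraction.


251671/1048576

Inter-arrival values over d=0..7: [5, 3, 5, 1, 5, 1, 5, 5]
Each d has probability 1/8, so the pmf of τ is: f(1) = 1/4, f(3) = 1/8, f(5) = 5/8
Let p_n(j) = P(N_n = j), with p_0 = [1]. Condition on τ_1: p_n(0) = P(τ > n), and for j >= 1, p_n(j) = Σ_{k<=n} f(k)·p_{n−k}(j−1)
p_1 = [3/4, 1/4]  (j = 0..1)
p_2 = [3/4, 3/16, 1/16]  (j = 0..2)
p_3 = [5/8, 5/16, 3/64, 1/64]  (j = 0..3)
p_4 = [5/8, 1/4, 7/64, 3/256, 1/256]  (j = 0..4)
p_5 = [0, 7/8, 11/128, 9/256, 3/1024, 1/1024]  (j = 0..5)
E[N_5] = Σ j·p_5(j) = 1197/1024;  E[N_5²] = Σ j²·p_5(j) = 1645/1024
Var[N_5] = 1645/1024 − (1197/1024)² = 251671/1048576


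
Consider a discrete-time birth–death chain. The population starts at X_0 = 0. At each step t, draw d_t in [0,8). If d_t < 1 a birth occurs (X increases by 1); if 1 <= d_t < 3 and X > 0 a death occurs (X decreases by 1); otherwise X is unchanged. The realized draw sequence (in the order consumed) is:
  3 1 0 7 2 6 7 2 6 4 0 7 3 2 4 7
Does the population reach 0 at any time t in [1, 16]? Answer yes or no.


yes

t=0: X=0, d=3 → hold, X_1=0
t=1: X=0, d=1 → hold, X_2=0
t=2: X=0, d=0 → birth, X_3=1
t=3: X=1, d=7 → hold, X_4=1
t=4: X=1, d=2 → death, X_5=0
t=5: X=0, d=6 → hold, X_6=0
t=6: X=0, d=7 → hold, X_7=0
t=7: X=0, d=2 → hold, X_8=0
t=8: X=0, d=6 → hold, X_9=0
t=9: X=0, d=4 → hold, X_10=0
t=10: X=0, d=0 → birth, X_11=1
t=11: X=1, d=7 → hold, X_12=1
t=12: X=1, d=3 → hold, X_13=1
t=13: X=1, d=2 → death, X_14=0
t=14: X=0, d=4 → hold, X_15=0
t=15: X=0, d=7 → hold, X_16=0


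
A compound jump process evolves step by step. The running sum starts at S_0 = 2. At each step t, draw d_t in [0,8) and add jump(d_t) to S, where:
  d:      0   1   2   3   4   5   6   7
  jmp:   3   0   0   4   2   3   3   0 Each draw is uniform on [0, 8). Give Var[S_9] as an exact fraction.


Outcome values over d=0..7: [3, 0, 0, 4, 2, 3, 3, 0]
Σy = 15, Σy² = 47, M = 8
μ = 15/8 = 15/8,  σ² = 47/8 − (15/8)² = 151/64
Independent increments: Var[S_9] = 9·σ² = 9·(151/64) = 1359/64

1359/64


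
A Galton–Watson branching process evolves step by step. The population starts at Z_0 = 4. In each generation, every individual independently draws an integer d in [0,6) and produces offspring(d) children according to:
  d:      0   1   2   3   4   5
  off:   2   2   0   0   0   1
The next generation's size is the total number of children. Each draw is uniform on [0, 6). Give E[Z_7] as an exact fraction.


78125/69984

Outcome values over d=0..5: [2, 2, 0, 0, 0, 1]
Σy = 5, Σy² = 9, M = 6
μ = 5/6 = 5/6,  σ² = 9/6 − (5/6)² = 29/36
E[Z_0] = 4
E[Z_1] = 5/6·E[Z_0] = 10/3
E[Z_2] = 5/6·E[Z_1] = 25/9
E[Z_3] = 5/6·E[Z_2] = 125/54
E[Z_4] = 5/6·E[Z_3] = 625/324
E[Z_5] = 5/6·E[Z_4] = 3125/1944
E[Z_6] = 5/6·E[Z_5] = 15625/11664
E[Z_7] = 5/6·E[Z_6] = 78125/69984


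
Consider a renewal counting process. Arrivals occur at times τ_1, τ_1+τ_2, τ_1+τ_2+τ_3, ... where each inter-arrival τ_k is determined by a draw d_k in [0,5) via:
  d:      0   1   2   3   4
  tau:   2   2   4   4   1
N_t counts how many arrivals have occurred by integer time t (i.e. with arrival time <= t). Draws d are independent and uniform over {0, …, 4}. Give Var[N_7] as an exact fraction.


Inter-arrival values over d=0..4: [2, 2, 4, 4, 1]
Each d has probability 1/5, so the pmf of τ is: f(1) = 1/5, f(2) = 2/5, f(4) = 2/5
Let p_n(j) = P(N_n = j), with p_0 = [1]. Condition on τ_1: p_n(0) = P(τ > n), and for j >= 1, p_n(j) = Σ_{k<=n} f(k)·p_{n−k}(j−1)
p_1 = [4/5, 1/5]  (j = 0..1)
p_2 = [2/5, 14/25, 1/25]  (j = 0..2)
p_3 = [2/5, 2/5, 24/125, 1/125]  (j = 0..3)
p_4 = [0, 16/25, 38/125, 34/625, 1/625]  (j = 0..4)
p_5 = [0, 12/25, 46/125, 86/625, 44/3125, 1/3125]  (j = 0..5)
p_6 = [0, 4/25, 72/125, 132/625, 154/3125, 54/15625, 1/15625]  (j = 0..6)
p_7 = [0, 4/25, 48/125, 212/625, 314/3125, 242/15625, 64/78125, 1/78125]  (j = 0..7)
E[N_7] = Σ j·p_7(j) = 189841/78125;  E[N_7²] = Σ j²·p_7(j) = 529203/78125
Var[N_7] = 529203/78125 − (189841/78125)² = 5304379094/6103515625

5304379094/6103515625


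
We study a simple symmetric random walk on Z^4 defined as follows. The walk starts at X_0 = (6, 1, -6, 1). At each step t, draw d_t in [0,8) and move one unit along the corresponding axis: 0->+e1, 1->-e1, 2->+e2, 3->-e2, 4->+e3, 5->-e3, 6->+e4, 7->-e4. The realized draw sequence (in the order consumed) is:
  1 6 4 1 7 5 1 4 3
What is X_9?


(3, 0, -5, 1)

t=0: X=(6, 1, -6, 1), d=1 → -e1, X_1=(5, 1, -6, 1)
t=1: X=(5, 1, -6, 1), d=6 → +e4, X_2=(5, 1, -6, 2)
t=2: X=(5, 1, -6, 2), d=4 → +e3, X_3=(5, 1, -5, 2)
t=3: X=(5, 1, -5, 2), d=1 → -e1, X_4=(4, 1, -5, 2)
t=4: X=(4, 1, -5, 2), d=7 → -e4, X_5=(4, 1, -5, 1)
t=5: X=(4, 1, -5, 1), d=5 → -e3, X_6=(4, 1, -6, 1)
t=6: X=(4, 1, -6, 1), d=1 → -e1, X_7=(3, 1, -6, 1)
t=7: X=(3, 1, -6, 1), d=4 → +e3, X_8=(3, 1, -5, 1)
t=8: X=(3, 1, -5, 1), d=3 → -e2, X_9=(3, 0, -5, 1)


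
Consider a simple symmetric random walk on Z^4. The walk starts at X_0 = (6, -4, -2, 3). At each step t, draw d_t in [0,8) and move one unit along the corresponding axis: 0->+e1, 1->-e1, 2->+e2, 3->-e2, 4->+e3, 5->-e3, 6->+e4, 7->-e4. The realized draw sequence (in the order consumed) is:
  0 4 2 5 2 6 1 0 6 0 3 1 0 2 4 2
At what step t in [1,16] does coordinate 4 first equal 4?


t=0: X=(6, -4, -2, 3), d=0 → +e1, X_1=(7, -4, -2, 3)
t=1: X=(7, -4, -2, 3), d=4 → +e3, X_2=(7, -4, -1, 3)
t=2: X=(7, -4, -1, 3), d=2 → +e2, X_3=(7, -3, -1, 3)
t=3: X=(7, -3, -1, 3), d=5 → -e3, X_4=(7, -3, -2, 3)
t=4: X=(7, -3, -2, 3), d=2 → +e2, X_5=(7, -2, -2, 3)
t=5: X=(7, -2, -2, 3), d=6 → +e4, X_6=(7, -2, -2, 4)
t=6: X=(7, -2, -2, 4), d=1 → -e1, X_7=(6, -2, -2, 4)
t=7: X=(6, -2, -2, 4), d=0 → +e1, X_8=(7, -2, -2, 4)
t=8: X=(7, -2, -2, 4), d=6 → +e4, X_9=(7, -2, -2, 5)
t=9: X=(7, -2, -2, 5), d=0 → +e1, X_10=(8, -2, -2, 5)
t=10: X=(8, -2, -2, 5), d=3 → -e2, X_11=(8, -3, -2, 5)
t=11: X=(8, -3, -2, 5), d=1 → -e1, X_12=(7, -3, -2, 5)
t=12: X=(7, -3, -2, 5), d=0 → +e1, X_13=(8, -3, -2, 5)
t=13: X=(8, -3, -2, 5), d=2 → +e2, X_14=(8, -2, -2, 5)
t=14: X=(8, -2, -2, 5), d=4 → +e3, X_15=(8, -2, -1, 5)
t=15: X=(8, -2, -1, 5), d=2 → +e2, X_16=(8, -1, -1, 5)

6


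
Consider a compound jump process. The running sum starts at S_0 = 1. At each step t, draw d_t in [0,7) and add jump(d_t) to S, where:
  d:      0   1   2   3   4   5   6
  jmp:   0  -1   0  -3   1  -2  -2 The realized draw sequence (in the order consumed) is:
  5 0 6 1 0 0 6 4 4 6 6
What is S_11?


-8

t=0: S=1, d=5, jump=-2, S_1=-1
t=1: S=-1, d=0, jump=0, S_2=-1
t=2: S=-1, d=6, jump=-2, S_3=-3
t=3: S=-3, d=1, jump=-1, S_4=-4
t=4: S=-4, d=0, jump=0, S_5=-4
t=5: S=-4, d=0, jump=0, S_6=-4
t=6: S=-4, d=6, jump=-2, S_7=-6
t=7: S=-6, d=4, jump=1, S_8=-5
t=8: S=-5, d=4, jump=1, S_9=-4
t=9: S=-4, d=6, jump=-2, S_10=-6
t=10: S=-6, d=6, jump=-2, S_11=-8


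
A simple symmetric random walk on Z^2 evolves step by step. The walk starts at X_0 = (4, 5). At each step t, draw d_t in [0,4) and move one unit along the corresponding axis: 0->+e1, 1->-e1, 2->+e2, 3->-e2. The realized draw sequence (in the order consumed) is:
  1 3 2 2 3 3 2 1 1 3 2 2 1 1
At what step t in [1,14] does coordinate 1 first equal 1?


t=0: X=(4, 5), d=1 → -e1, X_1=(3, 5)
t=1: X=(3, 5), d=3 → -e2, X_2=(3, 4)
t=2: X=(3, 4), d=2 → +e2, X_3=(3, 5)
t=3: X=(3, 5), d=2 → +e2, X_4=(3, 6)
t=4: X=(3, 6), d=3 → -e2, X_5=(3, 5)
t=5: X=(3, 5), d=3 → -e2, X_6=(3, 4)
t=6: X=(3, 4), d=2 → +e2, X_7=(3, 5)
t=7: X=(3, 5), d=1 → -e1, X_8=(2, 5)
t=8: X=(2, 5), d=1 → -e1, X_9=(1, 5)
t=9: X=(1, 5), d=3 → -e2, X_10=(1, 4)
t=10: X=(1, 4), d=2 → +e2, X_11=(1, 5)
t=11: X=(1, 5), d=2 → +e2, X_12=(1, 6)
t=12: X=(1, 6), d=1 → -e1, X_13=(0, 6)
t=13: X=(0, 6), d=1 → -e1, X_14=(-1, 6)

9


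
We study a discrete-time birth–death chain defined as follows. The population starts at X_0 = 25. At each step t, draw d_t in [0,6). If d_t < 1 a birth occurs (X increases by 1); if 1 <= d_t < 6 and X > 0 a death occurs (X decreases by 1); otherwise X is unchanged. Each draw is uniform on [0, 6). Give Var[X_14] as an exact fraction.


X can drop by at most 1 per step and X_0 = 25 > T = 14, so X_t >= 25 − t >= 11 > 0 for every t <= 14: the floor at 0 (the 'and X > 0' condition) never binds. Hence X_14 = X_0 + Σ_{t<14} Y_t with i.i.d. increments Y_t = y(d_t) ∈ {+1, −1, 0}.
Outcome values over d=0..5: [1, -1, -1, -1, -1, -1]
Σy = -4, Σy² = 6, M = 6
μ = -4/6 = -2/3,  σ² = 6/6 − (-2/3)² = 5/9
Independent increments: Var[X_14] = 14·σ² = 14·(5/9) = 70/9

70/9


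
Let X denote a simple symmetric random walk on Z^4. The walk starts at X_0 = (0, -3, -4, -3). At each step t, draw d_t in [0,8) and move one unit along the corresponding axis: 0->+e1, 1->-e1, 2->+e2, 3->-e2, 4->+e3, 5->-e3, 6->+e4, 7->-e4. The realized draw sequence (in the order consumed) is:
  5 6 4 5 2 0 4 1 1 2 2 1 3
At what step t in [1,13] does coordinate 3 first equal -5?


1

t=0: X=(0, -3, -4, -3), d=5 → -e3, X_1=(0, -3, -5, -3)
t=1: X=(0, -3, -5, -3), d=6 → +e4, X_2=(0, -3, -5, -2)
t=2: X=(0, -3, -5, -2), d=4 → +e3, X_3=(0, -3, -4, -2)
t=3: X=(0, -3, -4, -2), d=5 → -e3, X_4=(0, -3, -5, -2)
t=4: X=(0, -3, -5, -2), d=2 → +e2, X_5=(0, -2, -5, -2)
t=5: X=(0, -2, -5, -2), d=0 → +e1, X_6=(1, -2, -5, -2)
t=6: X=(1, -2, -5, -2), d=4 → +e3, X_7=(1, -2, -4, -2)
t=7: X=(1, -2, -4, -2), d=1 → -e1, X_8=(0, -2, -4, -2)
t=8: X=(0, -2, -4, -2), d=1 → -e1, X_9=(-1, -2, -4, -2)
t=9: X=(-1, -2, -4, -2), d=2 → +e2, X_10=(-1, -1, -4, -2)
t=10: X=(-1, -1, -4, -2), d=2 → +e2, X_11=(-1, 0, -4, -2)
t=11: X=(-1, 0, -4, -2), d=1 → -e1, X_12=(-2, 0, -4, -2)
t=12: X=(-2, 0, -4, -2), d=3 → -e2, X_13=(-2, -1, -4, -2)


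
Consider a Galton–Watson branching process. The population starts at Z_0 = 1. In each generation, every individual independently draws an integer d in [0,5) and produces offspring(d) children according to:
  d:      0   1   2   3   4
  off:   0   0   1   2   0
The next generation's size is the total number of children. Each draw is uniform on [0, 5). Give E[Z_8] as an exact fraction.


Outcome values over d=0..4: [0, 0, 1, 2, 0]
Σy = 3, Σy² = 5, M = 5
μ = 3/5 = 3/5,  σ² = 5/5 − (3/5)² = 16/25
E[Z_0] = 1
E[Z_1] = 3/5·E[Z_0] = 3/5
E[Z_2] = 3/5·E[Z_1] = 9/25
E[Z_3] = 3/5·E[Z_2] = 27/125
E[Z_4] = 3/5·E[Z_3] = 81/625
E[Z_5] = 3/5·E[Z_4] = 243/3125
E[Z_6] = 3/5·E[Z_5] = 729/15625
E[Z_7] = 3/5·E[Z_6] = 2187/78125
E[Z_8] = 3/5·E[Z_7] = 6561/390625

6561/390625


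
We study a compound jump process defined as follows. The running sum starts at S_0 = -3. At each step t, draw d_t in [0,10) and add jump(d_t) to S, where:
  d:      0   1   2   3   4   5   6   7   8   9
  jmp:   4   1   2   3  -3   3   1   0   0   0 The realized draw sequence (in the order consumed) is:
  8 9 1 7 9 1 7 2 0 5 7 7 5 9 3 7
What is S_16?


t=0: S=-3, d=8, jump=0, S_1=-3
t=1: S=-3, d=9, jump=0, S_2=-3
t=2: S=-3, d=1, jump=1, S_3=-2
t=3: S=-2, d=7, jump=0, S_4=-2
t=4: S=-2, d=9, jump=0, S_5=-2
t=5: S=-2, d=1, jump=1, S_6=-1
t=6: S=-1, d=7, jump=0, S_7=-1
t=7: S=-1, d=2, jump=2, S_8=1
t=8: S=1, d=0, jump=4, S_9=5
t=9: S=5, d=5, jump=3, S_10=8
t=10: S=8, d=7, jump=0, S_11=8
t=11: S=8, d=7, jump=0, S_12=8
t=12: S=8, d=5, jump=3, S_13=11
t=13: S=11, d=9, jump=0, S_14=11
t=14: S=11, d=3, jump=3, S_15=14
t=15: S=14, d=7, jump=0, S_16=14

14


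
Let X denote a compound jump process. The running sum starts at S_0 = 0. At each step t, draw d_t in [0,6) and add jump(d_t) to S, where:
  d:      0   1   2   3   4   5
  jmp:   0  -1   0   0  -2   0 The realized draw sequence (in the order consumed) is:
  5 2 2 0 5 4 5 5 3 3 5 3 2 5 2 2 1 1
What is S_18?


-4

t=0: S=0, d=5, jump=0, S_1=0
t=1: S=0, d=2, jump=0, S_2=0
t=2: S=0, d=2, jump=0, S_3=0
t=3: S=0, d=0, jump=0, S_4=0
t=4: S=0, d=5, jump=0, S_5=0
t=5: S=0, d=4, jump=-2, S_6=-2
t=6: S=-2, d=5, jump=0, S_7=-2
t=7: S=-2, d=5, jump=0, S_8=-2
t=8: S=-2, d=3, jump=0, S_9=-2
t=9: S=-2, d=3, jump=0, S_10=-2
t=10: S=-2, d=5, jump=0, S_11=-2
t=11: S=-2, d=3, jump=0, S_12=-2
t=12: S=-2, d=2, jump=0, S_13=-2
t=13: S=-2, d=5, jump=0, S_14=-2
t=14: S=-2, d=2, jump=0, S_15=-2
t=15: S=-2, d=2, jump=0, S_16=-2
t=16: S=-2, d=1, jump=-1, S_17=-3
t=17: S=-3, d=1, jump=-1, S_18=-4


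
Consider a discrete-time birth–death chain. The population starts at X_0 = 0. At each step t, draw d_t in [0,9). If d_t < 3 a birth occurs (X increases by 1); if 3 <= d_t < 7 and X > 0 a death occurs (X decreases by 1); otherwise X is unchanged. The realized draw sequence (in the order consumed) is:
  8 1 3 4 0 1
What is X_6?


2

t=0: X=0, d=8 → hold, X_1=0
t=1: X=0, d=1 → birth, X_2=1
t=2: X=1, d=3 → death, X_3=0
t=3: X=0, d=4 → hold, X_4=0
t=4: X=0, d=0 → birth, X_5=1
t=5: X=1, d=1 → birth, X_6=2


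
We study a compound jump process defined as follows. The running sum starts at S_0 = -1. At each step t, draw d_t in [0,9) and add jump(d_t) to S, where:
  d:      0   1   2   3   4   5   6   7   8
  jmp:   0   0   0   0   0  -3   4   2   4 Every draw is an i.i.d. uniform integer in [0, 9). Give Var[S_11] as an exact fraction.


3916/81

Outcome values over d=0..8: [0, 0, 0, 0, 0, -3, 4, 2, 4]
Σy = 7, Σy² = 45, M = 9
μ = 7/9 = 7/9,  σ² = 45/9 − (7/9)² = 356/81
Independent increments: Var[S_11] = 11·σ² = 11·(356/81) = 3916/81


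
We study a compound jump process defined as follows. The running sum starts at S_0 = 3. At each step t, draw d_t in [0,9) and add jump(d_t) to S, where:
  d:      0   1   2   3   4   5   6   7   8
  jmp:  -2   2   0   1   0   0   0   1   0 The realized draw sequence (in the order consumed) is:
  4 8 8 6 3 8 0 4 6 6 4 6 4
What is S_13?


2

t=0: S=3, d=4, jump=0, S_1=3
t=1: S=3, d=8, jump=0, S_2=3
t=2: S=3, d=8, jump=0, S_3=3
t=3: S=3, d=6, jump=0, S_4=3
t=4: S=3, d=3, jump=1, S_5=4
t=5: S=4, d=8, jump=0, S_6=4
t=6: S=4, d=0, jump=-2, S_7=2
t=7: S=2, d=4, jump=0, S_8=2
t=8: S=2, d=6, jump=0, S_9=2
t=9: S=2, d=6, jump=0, S_10=2
t=10: S=2, d=4, jump=0, S_11=2
t=11: S=2, d=6, jump=0, S_12=2
t=12: S=2, d=4, jump=0, S_13=2


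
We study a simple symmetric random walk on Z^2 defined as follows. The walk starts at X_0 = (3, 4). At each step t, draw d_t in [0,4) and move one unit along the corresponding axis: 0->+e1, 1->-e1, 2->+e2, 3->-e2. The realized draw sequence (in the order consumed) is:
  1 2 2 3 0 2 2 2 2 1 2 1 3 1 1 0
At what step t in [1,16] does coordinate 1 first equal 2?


1

t=0: X=(3, 4), d=1 → -e1, X_1=(2, 4)
t=1: X=(2, 4), d=2 → +e2, X_2=(2, 5)
t=2: X=(2, 5), d=2 → +e2, X_3=(2, 6)
t=3: X=(2, 6), d=3 → -e2, X_4=(2, 5)
t=4: X=(2, 5), d=0 → +e1, X_5=(3, 5)
t=5: X=(3, 5), d=2 → +e2, X_6=(3, 6)
t=6: X=(3, 6), d=2 → +e2, X_7=(3, 7)
t=7: X=(3, 7), d=2 → +e2, X_8=(3, 8)
t=8: X=(3, 8), d=2 → +e2, X_9=(3, 9)
t=9: X=(3, 9), d=1 → -e1, X_10=(2, 9)
t=10: X=(2, 9), d=2 → +e2, X_11=(2, 10)
t=11: X=(2, 10), d=1 → -e1, X_12=(1, 10)
t=12: X=(1, 10), d=3 → -e2, X_13=(1, 9)
t=13: X=(1, 9), d=1 → -e1, X_14=(0, 9)
t=14: X=(0, 9), d=1 → -e1, X_15=(-1, 9)
t=15: X=(-1, 9), d=0 → +e1, X_16=(0, 9)


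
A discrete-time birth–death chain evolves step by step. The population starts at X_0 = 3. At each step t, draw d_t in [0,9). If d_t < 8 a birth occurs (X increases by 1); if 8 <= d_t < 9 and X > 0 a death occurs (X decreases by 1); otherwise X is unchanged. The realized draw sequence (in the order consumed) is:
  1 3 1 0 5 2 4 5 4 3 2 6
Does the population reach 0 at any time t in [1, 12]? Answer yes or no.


t=0: X=3, d=1 → birth, X_1=4
t=1: X=4, d=3 → birth, X_2=5
t=2: X=5, d=1 → birth, X_3=6
t=3: X=6, d=0 → birth, X_4=7
t=4: X=7, d=5 → birth, X_5=8
t=5: X=8, d=2 → birth, X_6=9
t=6: X=9, d=4 → birth, X_7=10
t=7: X=10, d=5 → birth, X_8=11
t=8: X=11, d=4 → birth, X_9=12
t=9: X=12, d=3 → birth, X_10=13
t=10: X=13, d=2 → birth, X_11=14
t=11: X=14, d=6 → birth, X_12=15

no


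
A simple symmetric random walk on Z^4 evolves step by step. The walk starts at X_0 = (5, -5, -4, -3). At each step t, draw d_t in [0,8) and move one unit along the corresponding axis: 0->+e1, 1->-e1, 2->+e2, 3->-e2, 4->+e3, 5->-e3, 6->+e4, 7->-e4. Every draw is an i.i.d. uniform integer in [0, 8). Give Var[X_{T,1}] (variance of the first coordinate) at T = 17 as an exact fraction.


17/4

Outcome values over d=0..7: [1, -1, 0, 0, 0, 0, 0, 0]
Σy = 0, Σy² = 2, M = 8
μ = 0/8 = 0,  σ² = 2/8 − (0)² = 1/4
Independent increments: Var[X_17] = 17·σ² = 17·(1/4) = 17/4


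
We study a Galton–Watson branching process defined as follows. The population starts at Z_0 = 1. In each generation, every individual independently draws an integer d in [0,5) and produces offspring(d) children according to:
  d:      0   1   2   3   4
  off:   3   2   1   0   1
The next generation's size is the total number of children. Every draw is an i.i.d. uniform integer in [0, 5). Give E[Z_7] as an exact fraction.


Outcome values over d=0..4: [3, 2, 1, 0, 1]
Σy = 7, Σy² = 15, M = 5
μ = 7/5 = 7/5,  σ² = 15/5 − (7/5)² = 26/25
E[Z_0] = 1
E[Z_1] = 7/5·E[Z_0] = 7/5
E[Z_2] = 7/5·E[Z_1] = 49/25
E[Z_3] = 7/5·E[Z_2] = 343/125
E[Z_4] = 7/5·E[Z_3] = 2401/625
E[Z_5] = 7/5·E[Z_4] = 16807/3125
E[Z_6] = 7/5·E[Z_5] = 117649/15625
E[Z_7] = 7/5·E[Z_6] = 823543/78125

823543/78125


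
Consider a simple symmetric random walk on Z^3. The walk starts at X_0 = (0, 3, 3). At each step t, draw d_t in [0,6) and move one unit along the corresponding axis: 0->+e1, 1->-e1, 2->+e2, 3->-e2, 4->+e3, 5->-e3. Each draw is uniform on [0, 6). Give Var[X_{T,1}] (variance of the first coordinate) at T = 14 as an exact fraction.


14/3

Outcome values over d=0..5: [1, -1, 0, 0, 0, 0]
Σy = 0, Σy² = 2, M = 6
μ = 0/6 = 0,  σ² = 2/6 − (0)² = 1/3
Independent increments: Var[X_14] = 14·σ² = 14·(1/3) = 14/3


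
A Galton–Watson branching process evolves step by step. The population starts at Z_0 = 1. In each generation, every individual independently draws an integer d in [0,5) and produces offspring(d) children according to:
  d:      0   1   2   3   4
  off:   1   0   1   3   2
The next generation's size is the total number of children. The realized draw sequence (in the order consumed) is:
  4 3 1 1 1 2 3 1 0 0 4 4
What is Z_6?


gen 0: Z_0=1, draws=[4], offspring=[2], Z_1=2
gen 1: Z_1=2, draws=[3, 1], offspring=[3, 0], Z_2=3
gen 2: Z_2=3, draws=[1, 1, 2], offspring=[0, 0, 1], Z_3=1
gen 3: Z_3=1, draws=[3], offspring=[3], Z_4=3
gen 4: Z_4=3, draws=[1, 0, 0], offspring=[0, 1, 1], Z_5=2
gen 5: Z_5=2, draws=[4, 4], offspring=[2, 2], Z_6=4

4


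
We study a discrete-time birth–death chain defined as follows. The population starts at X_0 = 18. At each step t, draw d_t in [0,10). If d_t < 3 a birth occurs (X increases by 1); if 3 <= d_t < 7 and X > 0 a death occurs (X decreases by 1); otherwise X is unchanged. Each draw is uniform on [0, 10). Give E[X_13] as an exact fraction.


167/10

X can drop by at most 1 per step and X_0 = 18 > T = 13, so X_t >= 18 − t >= 5 > 0 for every t <= 13: the floor at 0 (the 'and X > 0' condition) never binds. Hence X_13 = X_0 + Σ_{t<13} Y_t with i.i.d. increments Y_t = y(d_t) ∈ {+1, −1, 0}.
Outcome values over d=0..9: [1, 1, 1, -1, -1, -1, -1, 0, 0, 0]
Σy = -1, Σy² = 7, M = 10
μ = -1/10 = -1/10,  σ² = 7/10 − (-1/10)² = 69/100
E[X_13] = 18 + 13·(-1/10) = 167/10


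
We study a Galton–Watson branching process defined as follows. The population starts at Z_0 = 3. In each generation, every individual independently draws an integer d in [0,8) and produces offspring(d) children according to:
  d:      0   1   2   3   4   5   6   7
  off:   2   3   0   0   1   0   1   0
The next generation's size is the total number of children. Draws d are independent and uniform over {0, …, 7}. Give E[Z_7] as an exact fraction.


Outcome values over d=0..7: [2, 3, 0, 0, 1, 0, 1, 0]
Σy = 7, Σy² = 15, M = 8
μ = 7/8 = 7/8,  σ² = 15/8 − (7/8)² = 71/64
E[Z_0] = 3
E[Z_1] = 7/8·E[Z_0] = 21/8
E[Z_2] = 7/8·E[Z_1] = 147/64
E[Z_3] = 7/8·E[Z_2] = 1029/512
E[Z_4] = 7/8·E[Z_3] = 7203/4096
E[Z_5] = 7/8·E[Z_4] = 50421/32768
E[Z_6] = 7/8·E[Z_5] = 352947/262144
E[Z_7] = 7/8·E[Z_6] = 2470629/2097152

2470629/2097152


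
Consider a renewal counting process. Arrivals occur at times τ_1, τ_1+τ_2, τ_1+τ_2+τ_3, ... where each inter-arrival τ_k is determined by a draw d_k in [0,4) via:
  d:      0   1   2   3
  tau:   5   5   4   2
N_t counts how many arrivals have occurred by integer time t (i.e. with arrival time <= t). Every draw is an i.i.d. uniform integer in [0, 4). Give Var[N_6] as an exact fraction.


791/4096

Inter-arrival values over d=0..3: [5, 5, 4, 2]
Each d has probability 1/4, so the pmf of τ is: f(2) = 1/4, f(4) = 1/4, f(5) = 1/2
Let p_n(j) = P(N_n = j), with p_0 = [1]. Condition on τ_1: p_n(0) = P(τ > n), and for j >= 1, p_n(j) = Σ_{k<=n} f(k)·p_{n−k}(j−1)
p_1 = [1]  (j = 0)
p_2 = [3/4, 1/4]  (j = 0..1)
p_3 = [3/4, 1/4]  (j = 0..1)
p_4 = [1/2, 7/16, 1/16]  (j = 0..2)
p_5 = [0, 15/16, 1/16]  (j = 0..2)
p_6 = [0, 13/16, 11/64, 1/64]  (j = 0..3)
E[N_6] = Σ j·p_6(j) = 77/64;  E[N_6²] = Σ j²·p_6(j) = 105/64
Var[N_6] = 105/64 − (77/64)² = 791/4096


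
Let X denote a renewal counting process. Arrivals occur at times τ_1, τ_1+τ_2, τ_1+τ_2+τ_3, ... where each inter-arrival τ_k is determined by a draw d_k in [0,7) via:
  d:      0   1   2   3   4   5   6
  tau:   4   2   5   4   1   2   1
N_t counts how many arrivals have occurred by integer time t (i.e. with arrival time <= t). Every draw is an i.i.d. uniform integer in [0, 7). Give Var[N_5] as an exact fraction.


193716192/282475249

Inter-arrival values over d=0..6: [4, 2, 5, 4, 1, 2, 1]
Each d has probability 1/7, so the pmf of τ is: f(1) = 2/7, f(2) = 2/7, f(4) = 2/7, f(5) = 1/7
Let p_n(j) = P(N_n = j), with p_0 = [1]. Condition on τ_1: p_n(0) = P(τ > n), and for j >= 1, p_n(j) = Σ_{k<=n} f(k)·p_{n−k}(j−1)
p_1 = [5/7, 2/7]  (j = 0..1)
p_2 = [3/7, 24/49, 4/49]  (j = 0..2)
p_3 = [3/7, 16/49, 76/343, 8/343]  (j = 0..3)
p_4 = [1/7, 26/49, 80/343, 208/2401, 16/2401]  (j = 0..4)
p_5 = [0, 25/49, 16/49, 312/2401, 528/16807, 32/16807]  (j = 0..5)
E[N_5] = Σ j·p_5(j) = 28375/16807;  E[N_5²] = Σ j²·p_5(j) = 59431/16807
Var[N_5] = 59431/16807 − (28375/16807)² = 193716192/282475249


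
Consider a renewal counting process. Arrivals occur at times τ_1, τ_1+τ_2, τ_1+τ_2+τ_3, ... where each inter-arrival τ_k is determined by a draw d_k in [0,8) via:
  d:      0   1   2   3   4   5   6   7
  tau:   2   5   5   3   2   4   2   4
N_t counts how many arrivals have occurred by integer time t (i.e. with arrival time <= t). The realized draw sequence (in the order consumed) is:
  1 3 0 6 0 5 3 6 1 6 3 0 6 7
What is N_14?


draw d_1=1: τ_1=5, arrival time A_1=5
draw d_2=3: τ_2=3, arrival time A_2=8
draw d_3=0: τ_3=2, arrival time A_3=10
draw d_4=6: τ_4=2, arrival time A_4=12
draw d_5=0: τ_5=2, arrival time A_5=14
draw d_6=5: τ_6=4, arrival time A_6=18
draw d_7=3: τ_7=3, arrival time A_7=21
draw d_8=6: τ_8=2, arrival time A_8=23
draw d_9=1: τ_9=5, arrival time A_9=28
draw d_10=6: τ_10=2, arrival time A_10=30
draw d_11=3: τ_11=3, arrival time A_11=33
draw d_12=0: τ_12=2, arrival time A_12=35
draw d_13=6: τ_13=2, arrival time A_13=37
draw d_14=7: τ_14=4, arrival time A_14=41
N_t over t=0..14: 0:0 1:0 2:0 3:0 4:0 5:1 6:1 7:1 8:2 9:2 10:3 11:3 12:4 13:4 14:5

5
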